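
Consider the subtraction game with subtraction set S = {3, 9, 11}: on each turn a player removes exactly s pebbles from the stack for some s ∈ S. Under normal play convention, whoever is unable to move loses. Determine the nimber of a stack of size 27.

n :  0  1  2  3  4  5  6  7  8  9 10 11 12 13 14 15 16 17 18 19 20 21 22 23 24 25 26 27
G :  0  0  0  1  1  1  0  0  0  1  1  1  2  2  0  3  3  1  2  2  0  0  0  1  1  1  0  0

0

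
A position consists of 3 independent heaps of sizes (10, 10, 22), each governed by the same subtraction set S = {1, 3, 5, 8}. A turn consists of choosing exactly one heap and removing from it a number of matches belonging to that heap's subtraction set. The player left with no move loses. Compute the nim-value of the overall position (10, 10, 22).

All heaps use S = {1, 3, 5, 8}:
n :  0  1  2  3  4  5  6  7  8  9 10 11 12 13 14 15 16 17 18 19 20 21 22
G :  0  1  0  1  0  1  0  1  2  3  2  3  2  0  1  0  1  0  1  0  1  2  3
Heap A: G(10) = 2.
Heap B: G(10) = 2.
Heap C: G(22) = 3.
Combined Grundy value = 2 ⊕ 2 ⊕ 3 = 3.

3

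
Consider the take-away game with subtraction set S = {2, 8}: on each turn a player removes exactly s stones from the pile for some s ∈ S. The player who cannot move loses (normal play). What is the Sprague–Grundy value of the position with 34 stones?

0

n :  0  1  2  3  4  5  6  7  8  9 10 11 12 13 14 15 16 17 18 19 20 21 22 23 24 25 26 27 28 29 30 31 32 33 34
G :  0  0  1  1  0  0  1  1  2  2  0  0  1  1  0  0  1  1  2  2  0  0  1  1  0  0  1  1  2  2  0  0  1  1  0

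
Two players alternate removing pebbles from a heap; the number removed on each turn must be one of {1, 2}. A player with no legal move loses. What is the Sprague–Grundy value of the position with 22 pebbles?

1

G(0) = 0
G(1) = mex{0} = 1
G(2) = mex{1,0} = 2
G(3) = mex{2,1} = 0
G(4) = mex{0,2} = 1
G(5) = mex{1,0} = 2
G(6) = mex{2,1} = 0
G(7) = mex{0,2} = 1
G(8) = mex{1,0} = 2
G(9) = mex{2,1} = 0
G(10) = mex{0,2} = 1
G(11) = mex{1,0} = 2
G(12) = mex{2,1} = 0
G(13) = mex{0,2} = 1
G(14) = mex{1,0} = 2
G(15) = mex{2,1} = 0
G(16) = mex{0,2} = 1
G(17) = mex{1,0} = 2
G(18) = mex{2,1} = 0
G(19) = mex{0,2} = 1
G(20) = mex{1,0} = 2
G(21) = mex{2,1} = 0
G(22) = mex{0,2} = 1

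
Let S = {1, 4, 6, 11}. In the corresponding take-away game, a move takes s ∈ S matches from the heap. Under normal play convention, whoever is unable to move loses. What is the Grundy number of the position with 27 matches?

0

n :  0  1  2  3  4  5  6  7  8  9 10 11 12 13 14 15 16 17 18 19 20 21 22 23 24 25 26 27
G :  0  1  0  1  2  0  1  0  1  2  0  1  0  1  2  0  1  0  1  2  0  1  0  1  2  0  1  0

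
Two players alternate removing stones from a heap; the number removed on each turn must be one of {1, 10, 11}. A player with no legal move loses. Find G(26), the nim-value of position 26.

0

n :  0  1  2  3  4  5  6  7  8  9 10 11 12 13 14 15 16 17 18 19 20 21 22 23 24 25 26
G :  0  1  0  1  0  1  0  1  0  1  2  3  2  3  2  3  2  3  2  3  0  1  0  1  0  1  0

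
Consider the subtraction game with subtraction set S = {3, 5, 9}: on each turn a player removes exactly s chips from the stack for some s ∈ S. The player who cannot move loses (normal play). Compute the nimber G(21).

n :  0  1  2  3  4  5  6  7  8  9 10 11 12 13 14 15 16 17 18 19 20 21
G :  0  0  0  1  1  1  2  2  0  3  3  1  0  2  0  1  0  1  0  1  0  1

1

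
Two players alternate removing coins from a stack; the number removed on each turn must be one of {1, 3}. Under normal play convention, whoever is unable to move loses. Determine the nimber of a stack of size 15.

1

n :  0  1  2  3  4  5  6  7  8  9 10 11 12 13 14 15
G :  0  1  0  1  0  1  0  1  0  1  0  1  0  1  0  1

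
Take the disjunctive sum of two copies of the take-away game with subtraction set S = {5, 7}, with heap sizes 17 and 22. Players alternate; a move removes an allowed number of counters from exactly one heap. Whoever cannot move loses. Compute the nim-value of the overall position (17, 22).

3

All heaps use S = {5, 7}:
G(0) = 0
G(1) = mex{} = 0
G(2) = mex{} = 0
G(3) = mex{} = 0
G(4) = mex{} = 0
G(5) = mex{0} = 1
G(6) = mex{0} = 1
G(7) = mex{0,0} = 1
G(8) = mex{0,0} = 1
G(9) = mex{0,0} = 1
G(10) = mex{1,0} = 2
G(11) = mex{1,0} = 2
G(12) = mex{1,1} = 0
G(13) = mex{1,1} = 0
G(14) = mex{1,1} = 0
G(15) = mex{2,1} = 0
G(16) = mex{2,1} = 0
G(17) = mex{0,2} = 1
G(18) = mex{0,2} = 1
G(19) = mex{0,0} = 1
G(20) = mex{0,0} = 1
G(21) = mex{0,0} = 1
G(22) = mex{1,0} = 2
Heap A: G(17) = 1.
Heap B: G(22) = 2.
Combined Grundy value = 1 ⊕ 2 = 3.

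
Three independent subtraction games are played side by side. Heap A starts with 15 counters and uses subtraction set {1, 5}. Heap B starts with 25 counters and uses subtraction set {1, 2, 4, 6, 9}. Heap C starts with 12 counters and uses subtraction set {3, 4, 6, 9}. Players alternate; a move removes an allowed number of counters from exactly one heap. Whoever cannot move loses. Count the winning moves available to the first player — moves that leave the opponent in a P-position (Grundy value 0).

Heap A, S = {1, 5}:
n :  0  1  2  3  4  5  6  7  8  9 10 11 12 13 14 15
G :  0  1  0  1  0  1  0  1  0  1  0  1  0  1  0  1
G_A(15) = 1.
Heap B, S = {1, 2, 4, 6, 9}:
n :  0  1  2  3  4  5  6  7  8  9 10 11 12 13 14 15 16 17 18 19 20 21 22 23 24 25
G :  0  1  2  0  1  2  3  4  0  1  2  0  1  2  3  4  0  1  2  0  1  2  3  4  0  1
G_B(25) = 1.
Heap C, S = {3, 4, 6, 9}:
n :  0  1  2  3  4  5  6  7  8  9 10 11 12
G :  0  0  0  1  1  1  2  2  2  3  3  3  0
G_C(12) = 0.
Combined Grundy value = 1 ⊕ 1 ⊕ 0 = 0.
A winning move leaves total XOR = 0, i.e. changes one component's Grundy value g to g ⊕ X where X is the current total.
Heap A: target g' = 1⊕0 = 1, but every legal move changes the Grundy value (mex property), so 0 moves.
Heap B: target g' = 1⊕0 = 1, but every legal move changes the Grundy value (mex property), so 0 moves.
Heap C: target g' = 0⊕0 = 0, but every legal move changes the Grundy value (mex property), so 0 moves.

0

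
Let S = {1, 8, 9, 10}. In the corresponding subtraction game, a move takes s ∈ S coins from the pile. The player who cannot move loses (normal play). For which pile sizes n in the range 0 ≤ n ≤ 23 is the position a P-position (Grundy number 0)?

0, 2, 4, 6, 17, 19, 21, 23

G(0) = 0
G(1) = mex{0} = 1
G(2) = mex{1} = 0
G(3) = mex{0} = 1
G(4) = mex{1} = 0
G(5) = mex{0} = 1
G(6) = mex{1} = 0
G(7) = mex{0} = 1
G(8) = mex{1,0} = 2
G(9) = mex{2,1,0} = 3
G(10) = mex{3,0,1,0} = 2
G(11) = mex{2,1,0,1} = 3
G(12) = mex{3,0,1,0} = 2
G(13) = mex{2,1,0,1} = 3
G(14) = mex{3,0,1,0} = 2
G(15) = mex{2,1,0,1} = 3
G(16) = mex{3,2,1,0} = 4
G(17) = mex{4,3,2,1} = 0
G(18) = mex{0,2,3,2} = 1
G(19) = mex{1,3,2,3} = 0
G(20) = mex{0,2,3,2} = 1
G(21) = mex{1,3,2,3} = 0
G(22) = mex{0,2,3,2} = 1
G(23) = mex{1,3,2,3} = 0
P-positions are exactly the n with G(n) = 0.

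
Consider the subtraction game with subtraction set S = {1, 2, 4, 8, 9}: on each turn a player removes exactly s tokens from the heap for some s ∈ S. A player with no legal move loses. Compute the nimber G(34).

2

n :  0  1  2  3  4  5  6  7  8  9 10 11 12 13 14 15 16 17 18 19 20 21 22 23 24 25 26 27 28 29 30 31 32 33 34
G :  0  1  2  0  1  2  0  1  2  3  4  5  3  0  1  2  0  1  2  0  1  2  3  4  5  3  0  1  2  0  1  2  0  1  2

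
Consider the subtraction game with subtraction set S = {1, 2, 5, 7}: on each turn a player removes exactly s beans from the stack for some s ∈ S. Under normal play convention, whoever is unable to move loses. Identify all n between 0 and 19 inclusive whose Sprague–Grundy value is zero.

0, 3, 6, 9, 12, 15, 18

G(0) = 0
G(1) = mex{0} = 1
G(2) = mex{1,0} = 2
G(3) = mex{2,1} = 0
G(4) = mex{0,2} = 1
G(5) = mex{1,0,0} = 2
G(6) = mex{2,1,1} = 0
G(7) = mex{0,2,2,0} = 1
G(8) = mex{1,0,0,1} = 2
G(9) = mex{2,1,1,2} = 0
G(10) = mex{0,2,2,0} = 1
G(11) = mex{1,0,0,1} = 2
G(12) = mex{2,1,1,2} = 0
G(13) = mex{0,2,2,0} = 1
G(14) = mex{1,0,0,1} = 2
G(15) = mex{2,1,1,2} = 0
G(16) = mex{0,2,2,0} = 1
G(17) = mex{1,0,0,1} = 2
G(18) = mex{2,1,1,2} = 0
G(19) = mex{0,2,2,0} = 1
P-positions are exactly the n with G(n) = 0.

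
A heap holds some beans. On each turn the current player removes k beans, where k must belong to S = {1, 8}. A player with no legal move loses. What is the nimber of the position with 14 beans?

1

G(0) = 0
G(1) = mex{0} = 1
G(2) = mex{1} = 0
G(3) = mex{0} = 1
G(4) = mex{1} = 0
G(5) = mex{0} = 1
G(6) = mex{1} = 0
G(7) = mex{0} = 1
G(8) = mex{1,0} = 2
G(9) = mex{2,1} = 0
G(10) = mex{0,0} = 1
G(11) = mex{1,1} = 0
G(12) = mex{0,0} = 1
G(13) = mex{1,1} = 0
G(14) = mex{0,0} = 1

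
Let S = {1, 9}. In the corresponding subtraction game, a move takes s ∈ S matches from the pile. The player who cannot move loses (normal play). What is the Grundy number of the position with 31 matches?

n :  0  1  2  3  4  5  6  7  8  9 10 11 12 13 14 15 16 17 18 19 20 21 22 23 24 25 26 27 28 29 30 31
G :  0  1  0  1  0  1  0  1  0  1  0  1  0  1  0  1  0  1  0  1  0  1  0  1  0  1  0  1  0  1  0  1

1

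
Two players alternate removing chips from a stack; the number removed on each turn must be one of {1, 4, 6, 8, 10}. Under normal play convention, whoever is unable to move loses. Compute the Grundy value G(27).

4

n :  0  1  2  3  4  5  6  7  8  9 10 11 12 13 14 15 16 17 18 19 20 21 22 23 24 25 26 27
G :  0  1  0  1  2  0  1  0  1  2  3  2  3  4  0  1  0  1  2  0  1  0  1  2  3  2  3  4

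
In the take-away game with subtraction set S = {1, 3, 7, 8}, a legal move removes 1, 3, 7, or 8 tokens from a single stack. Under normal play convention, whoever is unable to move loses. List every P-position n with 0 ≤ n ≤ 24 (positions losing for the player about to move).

n :  0  1  2  3  4  5  6  7  8  9 10 11 12 13 14 15 16 17 18 19 20 21 22 23 24
G :  0  1  0  1  0  1  0  1  2  3  2  3  2  3  2  0  1  0  1  0  1  0  1  2  3
P-positions are exactly the n with G(n) = 0.

0, 2, 4, 6, 15, 17, 19, 21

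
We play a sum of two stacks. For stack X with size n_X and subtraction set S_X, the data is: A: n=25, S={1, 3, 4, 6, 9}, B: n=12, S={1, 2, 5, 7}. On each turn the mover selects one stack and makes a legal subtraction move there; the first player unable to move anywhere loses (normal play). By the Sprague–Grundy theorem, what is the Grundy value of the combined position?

Stack A, S = {1, 3, 4, 6, 9}:
G(0) = 0
G(1) = mex{0} = 1
G(2) = mex{1} = 0
G(3) = mex{0,0} = 1
G(4) = mex{1,1,0} = 2
G(5) = mex{2,0,1} = 3
G(6) = mex{3,1,0,0} = 2
G(7) = mex{2,2,1,1} = 0
G(8) = mex{0,3,2,0} = 1
G(9) = mex{1,2,3,1,0} = 4
G(10) = mex{4,0,2,2,1} = 3
G(11) = mex{3,1,0,3,0} = 2
G(12) = mex{2,4,1,2,1} = 0
G(13) = mex{0,3,4,0,2} = 1
G(14) = mex{1,2,3,1,3} = 0
G(15) = mex{0,0,2,4,2} = 1
G(16) = mex{1,1,0,3,0} = 2
G(17) = mex{2,0,1,2,1} = 3
G(18) = mex{3,1,0,0,4} = 2
G(19) = mex{2,2,1,1,3} = 0
G(20) = mex{0,3,2,0,2} = 1
G(21) = mex{1,2,3,1,0} = 4
G(22) = mex{4,0,2,2,1} = 3
G(23) = mex{3,1,0,3,0} = 2
G(24) = mex{2,4,1,2,1} = 0
G(25) = mex{0,3,4,0,2} = 1
G_A(25) = 1.
Stack B, S = {1, 2, 5, 7}:
G(0) = 0
G(1) = mex{0} = 1
G(2) = mex{1,0} = 2
G(3) = mex{2,1} = 0
G(4) = mex{0,2} = 1
G(5) = mex{1,0,0} = 2
G(6) = mex{2,1,1} = 0
G(7) = mex{0,2,2,0} = 1
G(8) = mex{1,0,0,1} = 2
G(9) = mex{2,1,1,2} = 0
G(10) = mex{0,2,2,0} = 1
G(11) = mex{1,0,0,1} = 2
G(12) = mex{2,1,1,2} = 0
G_B(12) = 0.
Combined Grundy value = 1 ⊕ 0 = 1.

1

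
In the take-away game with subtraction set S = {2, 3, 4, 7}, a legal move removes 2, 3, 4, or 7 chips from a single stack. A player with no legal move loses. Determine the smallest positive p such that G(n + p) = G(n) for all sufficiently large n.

n :  0  1  2  3  4  5  6  7  8  9 10 11 12 13 14 15 16 17 18 19 20 21 22 23
G :  0  0  1  1  2  2  0  3  1  4  2  0  0  1  1  2  2  0  3  1  4  2  0  0
G(n+11) = G(n) holds for n = 0,…,6 (a full window of length max(S) = 7), so the sequence is purely periodic with period 11.

11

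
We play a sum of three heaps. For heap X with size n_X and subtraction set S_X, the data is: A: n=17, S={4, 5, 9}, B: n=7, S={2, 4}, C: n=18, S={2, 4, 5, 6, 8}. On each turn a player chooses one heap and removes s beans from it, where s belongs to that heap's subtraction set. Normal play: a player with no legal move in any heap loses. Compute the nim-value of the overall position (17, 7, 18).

5

Heap A, S = {4, 5, 9}:
G(0) = 0
G(1) = mex{} = 0
G(2) = mex{} = 0
G(3) = mex{} = 0
G(4) = mex{0} = 1
G(5) = mex{0,0} = 1
G(6) = mex{0,0} = 1
G(7) = mex{0,0} = 1
G(8) = mex{1,0} = 2
G(9) = mex{1,1,0} = 2
G(10) = mex{1,1,0} = 2
G(11) = mex{1,1,0} = 2
G(12) = mex{2,1,0} = 3
G(13) = mex{2,2,1} = 0
G(14) = mex{2,2,1} = 0
G(15) = mex{2,2,1} = 0
G(16) = mex{3,2,1} = 0
G(17) = mex{0,3,2} = 1
G_A(17) = 1.
Heap B, S = {2, 4}:
G(0) = 0
G(1) = mex{} = 0
G(2) = mex{0} = 1
G(3) = mex{0} = 1
G(4) = mex{1,0} = 2
G(5) = mex{1,0} = 2
G(6) = mex{2,1} = 0
G(7) = mex{2,1} = 0
G_B(7) = 0.
Heap C, S = {2, 4, 5, 6, 8}:
n :  0  1  2  3  4  5  6  7  8  9 10 11 12 13 14 15 16 17 18
G :  0  0  1  1  2  2  3  3  4  4  0  0  1  1  2  2  3  3  4
G_C(18) = 4.
Combined Grundy value = 1 ⊕ 0 ⊕ 4 = 5.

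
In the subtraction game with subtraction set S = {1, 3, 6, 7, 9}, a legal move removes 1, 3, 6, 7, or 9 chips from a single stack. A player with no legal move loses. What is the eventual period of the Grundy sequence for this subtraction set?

12

G(0) = 0
G(1) = mex{0} = 1
G(2) = mex{1} = 0
G(3) = mex{0,0} = 1
G(4) = mex{1,1} = 0
G(5) = mex{0,0} = 1
G(6) = mex{1,1,0} = 2
G(7) = mex{2,0,1,0} = 3
G(8) = mex{3,1,0,1} = 2
G(9) = mex{2,2,1,0,0} = 3
G(10) = mex{3,3,0,1,1} = 2
G(11) = mex{2,2,1,0,0} = 3
G(12) = mex{3,3,2,1,1} = 0
G(13) = mex{0,2,3,2,0} = 1
G(14) = mex{1,3,2,3,1} = 0
G(15) = mex{0,0,3,2,2} = 1
G(16) = mex{1,1,2,3,3} = 0
G(17) = mex{0,0,3,2,2} = 1
G(18) = mex{1,1,0,3,3} = 2
G(19) = mex{2,0,1,0,2} = 3
G(20) = mex{3,1,0,1,3} = 2
G(21) = mex{2,2,1,0,0} = 3
G(22) = mex{3,3,0,1,1} = 2
G(23) = mex{2,2,1,0,0} = 3
G(24) = mex{3,3,2,1,1} = 0
G(25) = mex{0,2,3,2,0} = 1
G(n+12) = G(n) holds for n = 0,…,8 (a full window of length max(S) = 9), so the sequence is purely periodic with period 12.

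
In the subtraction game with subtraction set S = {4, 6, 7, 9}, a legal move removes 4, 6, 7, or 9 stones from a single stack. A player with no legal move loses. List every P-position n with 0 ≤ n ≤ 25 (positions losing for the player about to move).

n :  0  1  2  3  4  5  6  7  8  9 10 11 12 13 14 15 16 17 18 19 20 21 22 23 24 25
G :  0  0  0  0  1  1  1  1  2  2  2  2  3  0  0  0  0  1  1  1  1  2  2  2  2  3
P-positions are exactly the n with G(n) = 0.

0, 1, 2, 3, 13, 14, 15, 16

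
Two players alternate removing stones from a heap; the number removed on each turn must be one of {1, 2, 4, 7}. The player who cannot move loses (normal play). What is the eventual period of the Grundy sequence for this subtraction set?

G(0) = 0
G(1) = mex{0} = 1
G(2) = mex{1,0} = 2
G(3) = mex{2,1} = 0
G(4) = mex{0,2,0} = 1
G(5) = mex{1,0,1} = 2
G(6) = mex{2,1,2} = 0
G(7) = mex{0,2,0,0} = 1
G(8) = mex{1,0,1,1} = 2
G(9) = mex{2,1,2,2} = 0
G(10) = mex{0,2,0,0} = 1
G(11) = mex{1,0,1,1} = 2
G(12) = mex{2,1,2,2} = 0
G(13) = mex{0,2,0,0} = 1
G(14) = mex{1,0,1,1} = 2
G(n+3) = G(n) holds for n = 0,…,6 (a full window of length max(S) = 7), so the sequence is purely periodic with period 3.

3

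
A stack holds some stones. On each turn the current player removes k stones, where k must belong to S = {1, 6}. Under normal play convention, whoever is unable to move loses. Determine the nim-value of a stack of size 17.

n :  0  1  2  3  4  5  6  7  8  9 10 11 12 13 14 15 16 17
G :  0  1  0  1  0  1  2  0  1  0  1  0  1  2  0  1  0  1

1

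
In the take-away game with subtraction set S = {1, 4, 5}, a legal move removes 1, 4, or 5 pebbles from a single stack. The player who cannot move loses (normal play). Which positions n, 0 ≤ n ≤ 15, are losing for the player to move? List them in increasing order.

0, 2, 8, 10

G(0) = 0
G(1) = mex{0} = 1
G(2) = mex{1} = 0
G(3) = mex{0} = 1
G(4) = mex{1,0} = 2
G(5) = mex{2,1,0} = 3
G(6) = mex{3,0,1} = 2
G(7) = mex{2,1,0} = 3
G(8) = mex{3,2,1} = 0
G(9) = mex{0,3,2} = 1
G(10) = mex{1,2,3} = 0
G(11) = mex{0,3,2} = 1
G(12) = mex{1,0,3} = 2
G(13) = mex{2,1,0} = 3
G(14) = mex{3,0,1} = 2
G(15) = mex{2,1,0} = 3
P-positions are exactly the n with G(n) = 0.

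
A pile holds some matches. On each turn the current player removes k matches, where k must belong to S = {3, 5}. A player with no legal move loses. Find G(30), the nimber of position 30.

2

n :  0  1  2  3  4  5  6  7  8  9 10 11 12 13 14 15 16 17 18 19 20 21 22 23 24 25 26 27 28 29 30
G :  0  0  0  1  1  1  2  2  0  0  0  1  1  1  2  2  0  0  0  1  1  1  2  2  0  0  0  1  1  1  2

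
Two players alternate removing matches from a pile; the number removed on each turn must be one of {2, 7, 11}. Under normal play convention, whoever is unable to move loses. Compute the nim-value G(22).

0

n :  0  1  2  3  4  5  6  7  8  9 10 11 12 13 14 15 16 17 18 19 20 21 22
G :  0  0  1  1  0  0  1  1  2  0  0  1  1  0  0  1  1  2  0  0  1  1  0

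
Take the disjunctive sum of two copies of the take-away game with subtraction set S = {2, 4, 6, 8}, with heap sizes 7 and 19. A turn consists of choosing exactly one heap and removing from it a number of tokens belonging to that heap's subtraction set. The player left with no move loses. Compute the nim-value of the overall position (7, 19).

All heaps use S = {2, 4, 6, 8}:
n :  0  1  2  3  4  5  6  7  8  9 10 11 12 13 14 15 16 17 18 19
G :  0  0  1  1  2  2  3  3  4  4  0  0  1  1  2  2  3  3  4  4
Heap A: G(7) = 3.
Heap B: G(19) = 4.
Combined Grundy value = 3 ⊕ 4 = 7.

7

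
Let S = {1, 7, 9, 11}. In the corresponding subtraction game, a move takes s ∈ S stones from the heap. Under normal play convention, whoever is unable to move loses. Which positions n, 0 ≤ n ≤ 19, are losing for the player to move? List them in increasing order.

0, 2, 4, 6, 8, 10, 12, 14, 16, 18

G(0) = 0
G(1) = mex{0} = 1
G(2) = mex{1} = 0
G(3) = mex{0} = 1
G(4) = mex{1} = 0
G(5) = mex{0} = 1
G(6) = mex{1} = 0
G(7) = mex{0,0} = 1
G(8) = mex{1,1} = 0
G(9) = mex{0,0,0} = 1
G(10) = mex{1,1,1} = 0
G(11) = mex{0,0,0,0} = 1
G(12) = mex{1,1,1,1} = 0
G(13) = mex{0,0,0,0} = 1
G(14) = mex{1,1,1,1} = 0
G(15) = mex{0,0,0,0} = 1
G(16) = mex{1,1,1,1} = 0
G(17) = mex{0,0,0,0} = 1
G(18) = mex{1,1,1,1} = 0
G(19) = mex{0,0,0,0} = 1
P-positions are exactly the n with G(n) = 0.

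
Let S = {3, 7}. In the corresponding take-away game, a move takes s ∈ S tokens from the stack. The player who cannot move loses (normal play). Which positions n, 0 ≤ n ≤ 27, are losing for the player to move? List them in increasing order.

0, 1, 2, 6, 10, 11, 12, 16, 20, 21, 22, 26

n :  0  1  2  3  4  5  6  7  8  9 10 11 12 13 14 15 16 17 18 19 20 21 22 23 24 25 26 27
G :  0  0  0  1  1  1  0  2  2  1  0  0  0  1  1  1  0  2  2  1  0  0  0  1  1  1  0  2
P-positions are exactly the n with G(n) = 0.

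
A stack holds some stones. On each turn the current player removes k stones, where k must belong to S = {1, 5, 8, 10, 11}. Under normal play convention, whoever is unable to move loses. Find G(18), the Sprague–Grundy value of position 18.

G(0) = 0
G(1) = mex{0} = 1
G(2) = mex{1} = 0
G(3) = mex{0} = 1
G(4) = mex{1} = 0
G(5) = mex{0,0} = 1
G(6) = mex{1,1} = 0
G(7) = mex{0,0} = 1
G(8) = mex{1,1,0} = 2
G(9) = mex{2,0,1} = 3
G(10) = mex{3,1,0,0} = 2
G(11) = mex{2,0,1,1,0} = 3
G(12) = mex{3,1,0,0,1} = 2
G(13) = mex{2,2,1,1,0} = 3
G(14) = mex{3,3,0,0,1} = 2
G(15) = mex{2,2,1,1,0} = 3
G(16) = mex{3,3,2,0,1} = 4
G(17) = mex{4,2,3,1,0} = 5
G(18) = mex{5,3,2,2,1} = 0

0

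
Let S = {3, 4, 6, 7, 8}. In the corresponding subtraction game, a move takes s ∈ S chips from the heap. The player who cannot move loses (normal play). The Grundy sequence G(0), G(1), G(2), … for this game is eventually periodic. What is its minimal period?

n :  0  1  2  3  4  5  6  7  8  9 10 11 12 13 14 15 16 17 18 19 20 21 22 23
G :  0  0  0  1  1  1  2  2  2  3  3  0  0  0  1  1  1  2  2  2  3  3  0  0
G(n+11) = G(n) holds for n = 0,…,7 (a full window of length max(S) = 8), so the sequence is purely periodic with period 11.

11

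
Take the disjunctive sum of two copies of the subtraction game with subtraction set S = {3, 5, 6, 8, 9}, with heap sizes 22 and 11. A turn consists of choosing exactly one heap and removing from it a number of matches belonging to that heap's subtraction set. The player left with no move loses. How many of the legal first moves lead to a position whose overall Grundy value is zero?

0

All heaps use S = {3, 5, 6, 8, 9}:
n :  0  1  2  3  4  5  6  7  8  9 10 11 12 13 14 15 16 17 18 19 20 21 22
G :  0  0  0  1  1  1  2  2  2  3  3  3  0  0  0  1  1  1  2  2  2  3  3
Heap A: G(22) = 3.
Heap B: G(11) = 3.
Combined Grundy value = 3 ⊕ 3 = 0.
A winning move leaves total XOR = 0, i.e. changes one component's Grundy value g to g ⊕ X where X is the current total.
Heap A: target g' = 3⊕0 = 3, but every legal move changes the Grundy value (mex property), so 0 moves.
Heap B: target g' = 3⊕0 = 3, but every legal move changes the Grundy value (mex property), so 0 moves.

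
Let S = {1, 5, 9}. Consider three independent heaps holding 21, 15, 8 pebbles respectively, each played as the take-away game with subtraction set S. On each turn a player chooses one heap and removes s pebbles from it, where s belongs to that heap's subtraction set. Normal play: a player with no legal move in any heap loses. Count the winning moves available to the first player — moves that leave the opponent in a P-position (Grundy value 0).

0

All heaps use S = {1, 5, 9}:
G(0) = 0
G(1) = mex{0} = 1
G(2) = mex{1} = 0
G(3) = mex{0} = 1
G(4) = mex{1} = 0
G(5) = mex{0,0} = 1
G(6) = mex{1,1} = 0
G(7) = mex{0,0} = 1
G(8) = mex{1,1} = 0
G(9) = mex{0,0,0} = 1
G(10) = mex{1,1,1} = 0
G(11) = mex{0,0,0} = 1
G(12) = mex{1,1,1} = 0
G(13) = mex{0,0,0} = 1
G(14) = mex{1,1,1} = 0
G(15) = mex{0,0,0} = 1
G(16) = mex{1,1,1} = 0
G(17) = mex{0,0,0} = 1
G(18) = mex{1,1,1} = 0
G(19) = mex{0,0,0} = 1
G(20) = mex{1,1,1} = 0
G(21) = mex{0,0,0} = 1
Heap A: G(21) = 1.
Heap B: G(15) = 1.
Heap C: G(8) = 0.
Combined Grundy value = 1 ⊕ 1 ⊕ 0 = 0.
A winning move leaves total XOR = 0, i.e. changes one component's Grundy value g to g ⊕ X where X is the current total.
Heap A: target g' = 1⊕0 = 1, but every legal move changes the Grundy value (mex property), so 0 moves.
Heap B: target g' = 1⊕0 = 1, but every legal move changes the Grundy value (mex property), so 0 moves.
Heap C: target g' = 0⊕0 = 0, but every legal move changes the Grundy value (mex property), so 0 moves.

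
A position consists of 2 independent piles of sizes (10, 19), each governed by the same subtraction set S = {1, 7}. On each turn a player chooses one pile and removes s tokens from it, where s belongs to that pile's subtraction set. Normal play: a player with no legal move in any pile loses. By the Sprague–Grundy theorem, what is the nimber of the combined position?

1

All piles use S = {1, 7}:
G(0) = 0
G(1) = mex{0} = 1
G(2) = mex{1} = 0
G(3) = mex{0} = 1
G(4) = mex{1} = 0
G(5) = mex{0} = 1
G(6) = mex{1} = 0
G(7) = mex{0,0} = 1
G(8) = mex{1,1} = 0
G(9) = mex{0,0} = 1
G(10) = mex{1,1} = 0
G(11) = mex{0,0} = 1
G(12) = mex{1,1} = 0
G(13) = mex{0,0} = 1
G(14) = mex{1,1} = 0
G(15) = mex{0,0} = 1
G(16) = mex{1,1} = 0
G(17) = mex{0,0} = 1
G(18) = mex{1,1} = 0
G(19) = mex{0,0} = 1
Pile A: G(10) = 0.
Pile B: G(19) = 1.
Combined Grundy value = 0 ⊕ 1 = 1.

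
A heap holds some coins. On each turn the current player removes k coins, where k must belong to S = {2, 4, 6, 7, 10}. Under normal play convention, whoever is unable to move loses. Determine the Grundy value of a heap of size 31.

3

n :  0  1  2  3  4  5  6  7  8  9 10 11 12 13 14 15 16 17 18 19 20 21 22 23 24 25 26 27 28 29 30 31
G :  0  0  1  1  2  2  3  3  4  0  5  1  0  2  1  3  2  0  3  1  0  2  1  3  2  0  3  1  0  2  1  3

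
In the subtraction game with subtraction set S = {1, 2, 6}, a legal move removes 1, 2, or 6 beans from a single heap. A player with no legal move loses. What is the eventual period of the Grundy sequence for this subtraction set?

n :  0  1  2  3  4  5  6  7  8  9 10 11 12 13 14 15
G :  0  1  2  0  1  2  3  0  1  2  0  1  2  3  0  1
G(n+7) = G(n) holds for n = 0,…,5 (a full window of length max(S) = 6), so the sequence is purely periodic with period 7.

7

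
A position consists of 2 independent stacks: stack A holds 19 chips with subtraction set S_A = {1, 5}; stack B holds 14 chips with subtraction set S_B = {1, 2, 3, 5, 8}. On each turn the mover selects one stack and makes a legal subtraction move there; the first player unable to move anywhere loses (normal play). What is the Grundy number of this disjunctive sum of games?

Stack A, S = {1, 5}:
G(0) = 0
G(1) = mex{0} = 1
G(2) = mex{1} = 0
G(3) = mex{0} = 1
G(4) = mex{1} = 0
G(5) = mex{0,0} = 1
G(6) = mex{1,1} = 0
G(7) = mex{0,0} = 1
G(8) = mex{1,1} = 0
G(9) = mex{0,0} = 1
G(10) = mex{1,1} = 0
G(11) = mex{0,0} = 1
G(12) = mex{1,1} = 0
G(13) = mex{0,0} = 1
G(14) = mex{1,1} = 0
G(15) = mex{0,0} = 1
G(16) = mex{1,1} = 0
G(17) = mex{0,0} = 1
G(18) = mex{1,1} = 0
G(19) = mex{0,0} = 1
G_A(19) = 1.
Stack B, S = {1, 2, 3, 5, 8}:
n :  0  1  2  3  4  5  6  7  8  9 10 11 12 13 14
G :  0  1  2  3  0  1  2  3  4  5  0  1  2  3  0
G_B(14) = 0.
Combined Grundy value = 1 ⊕ 0 = 1.

1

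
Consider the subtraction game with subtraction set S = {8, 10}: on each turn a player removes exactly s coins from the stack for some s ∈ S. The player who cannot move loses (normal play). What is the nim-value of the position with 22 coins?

G(0) = 0
G(1) = mex{} = 0
G(2) = mex{} = 0
G(3) = mex{} = 0
G(4) = mex{} = 0
G(5) = mex{} = 0
G(6) = mex{} = 0
G(7) = mex{} = 0
G(8) = mex{0} = 1
G(9) = mex{0} = 1
G(10) = mex{0,0} = 1
G(11) = mex{0,0} = 1
G(12) = mex{0,0} = 1
G(13) = mex{0,0} = 1
G(14) = mex{0,0} = 1
G(15) = mex{0,0} = 1
G(16) = mex{1,0} = 2
G(17) = mex{1,0} = 2
G(18) = mex{1,1} = 0
G(19) = mex{1,1} = 0
G(20) = mex{1,1} = 0
G(21) = mex{1,1} = 0
G(22) = mex{1,1} = 0

0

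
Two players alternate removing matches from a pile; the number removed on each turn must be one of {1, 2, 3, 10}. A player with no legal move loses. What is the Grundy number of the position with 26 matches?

2

n :  0  1  2  3  4  5  6  7  8  9 10 11 12 13 14 15 16 17 18 19 20 21 22 23 24 25 26
G :  0  1  2  3  0  1  2  3  0  1  2  3  0  1  2  3  0  1  2  3  0  1  2  3  0  1  2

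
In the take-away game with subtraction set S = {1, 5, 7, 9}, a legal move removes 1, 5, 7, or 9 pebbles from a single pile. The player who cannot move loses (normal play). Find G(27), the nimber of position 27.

G(0) = 0
G(1) = mex{0} = 1
G(2) = mex{1} = 0
G(3) = mex{0} = 1
G(4) = mex{1} = 0
G(5) = mex{0,0} = 1
G(6) = mex{1,1} = 0
G(7) = mex{0,0,0} = 1
G(8) = mex{1,1,1} = 0
G(9) = mex{0,0,0,0} = 1
G(10) = mex{1,1,1,1} = 0
G(11) = mex{0,0,0,0} = 1
G(12) = mex{1,1,1,1} = 0
G(13) = mex{0,0,0,0} = 1
G(14) = mex{1,1,1,1} = 0
G(15) = mex{0,0,0,0} = 1
G(16) = mex{1,1,1,1} = 0
G(17) = mex{0,0,0,0} = 1
G(18) = mex{1,1,1,1} = 0
G(19) = mex{0,0,0,0} = 1
G(20) = mex{1,1,1,1} = 0
G(21) = mex{0,0,0,0} = 1
G(22) = mex{1,1,1,1} = 0
G(23) = mex{0,0,0,0} = 1
G(24) = mex{1,1,1,1} = 0
G(25) = mex{0,0,0,0} = 1
G(26) = mex{1,1,1,1} = 0
G(27) = mex{0,0,0,0} = 1

1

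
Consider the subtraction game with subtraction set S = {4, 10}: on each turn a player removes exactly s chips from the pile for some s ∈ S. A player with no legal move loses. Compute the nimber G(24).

G(0) = 0
G(1) = mex{} = 0
G(2) = mex{} = 0
G(3) = mex{} = 0
G(4) = mex{0} = 1
G(5) = mex{0} = 1
G(6) = mex{0} = 1
G(7) = mex{0} = 1
G(8) = mex{1} = 0
G(9) = mex{1} = 0
G(10) = mex{1,0} = 2
G(11) = mex{1,0} = 2
G(12) = mex{0,0} = 1
G(13) = mex{0,0} = 1
G(14) = mex{2,1} = 0
G(15) = mex{2,1} = 0
G(16) = mex{1,1} = 0
G(17) = mex{1,1} = 0
G(18) = mex{0,0} = 1
G(19) = mex{0,0} = 1
G(20) = mex{0,2} = 1
G(21) = mex{0,2} = 1
G(22) = mex{1,1} = 0
G(23) = mex{1,1} = 0
G(24) = mex{1,0} = 2

2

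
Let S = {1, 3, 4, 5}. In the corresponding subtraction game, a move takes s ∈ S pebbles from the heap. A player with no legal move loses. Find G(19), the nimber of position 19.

1

G(0) = 0
G(1) = mex{0} = 1
G(2) = mex{1} = 0
G(3) = mex{0,0} = 1
G(4) = mex{1,1,0} = 2
G(5) = mex{2,0,1,0} = 3
G(6) = mex{3,1,0,1} = 2
G(7) = mex{2,2,1,0} = 3
G(8) = mex{3,3,2,1} = 0
G(9) = mex{0,2,3,2} = 1
G(10) = mex{1,3,2,3} = 0
G(11) = mex{0,0,3,2} = 1
G(12) = mex{1,1,0,3} = 2
G(13) = mex{2,0,1,0} = 3
G(14) = mex{3,1,0,1} = 2
G(15) = mex{2,2,1,0} = 3
G(16) = mex{3,3,2,1} = 0
G(17) = mex{0,2,3,2} = 1
G(18) = mex{1,3,2,3} = 0
G(19) = mex{0,0,3,2} = 1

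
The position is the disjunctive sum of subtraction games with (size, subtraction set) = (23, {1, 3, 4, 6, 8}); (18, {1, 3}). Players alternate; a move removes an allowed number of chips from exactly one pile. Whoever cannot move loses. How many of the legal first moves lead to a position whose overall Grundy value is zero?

0

Pile A, S = {1, 3, 4, 6, 8}:
G(0) = 0
G(1) = mex{0} = 1
G(2) = mex{1} = 0
G(3) = mex{0,0} = 1
G(4) = mex{1,1,0} = 2
G(5) = mex{2,0,1} = 3
G(6) = mex{3,1,0,0} = 2
G(7) = mex{2,2,1,1} = 0
G(8) = mex{0,3,2,0,0} = 1
G(9) = mex{1,2,3,1,1} = 0
G(10) = mex{0,0,2,2,0} = 1
G(11) = mex{1,1,0,3,1} = 2
G(12) = mex{2,0,1,2,2} = 3
G(13) = mex{3,1,0,0,3} = 2
G(14) = mex{2,2,1,1,2} = 0
G(15) = mex{0,3,2,0,0} = 1
G(16) = mex{1,2,3,1,1} = 0
G(17) = mex{0,0,2,2,0} = 1
G(18) = mex{1,1,0,3,1} = 2
G(19) = mex{2,0,1,2,2} = 3
G(20) = mex{3,1,0,0,3} = 2
G(21) = mex{2,2,1,1,2} = 0
G(22) = mex{0,3,2,0,0} = 1
G(23) = mex{1,2,3,1,1} = 0
G_A(23) = 0.
Pile B, S = {1, 3}:
n :  0  1  2  3  4  5  6  7  8  9 10 11 12 13 14 15 16 17 18
G :  0  1  0  1  0  1  0  1  0  1  0  1  0  1  0  1  0  1  0
G_B(18) = 0.
Combined Grundy value = 0 ⊕ 0 = 0.
A winning move leaves total XOR = 0, i.e. changes one component's Grundy value g to g ⊕ X where X is the current total.
Pile A: target g' = 0⊕0 = 0, but every legal move changes the Grundy value (mex property), so 0 moves.
Pile B: target g' = 0⊕0 = 0, but every legal move changes the Grundy value (mex property), so 0 moves.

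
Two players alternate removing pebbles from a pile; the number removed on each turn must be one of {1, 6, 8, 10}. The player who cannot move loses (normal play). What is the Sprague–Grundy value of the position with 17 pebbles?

n :  0  1  2  3  4  5  6  7  8  9 10 11 12 13 14 15 16 17
G :  0  1  0  1  0  1  2  0  1  0  1  0  1  2  3  2  0  1

1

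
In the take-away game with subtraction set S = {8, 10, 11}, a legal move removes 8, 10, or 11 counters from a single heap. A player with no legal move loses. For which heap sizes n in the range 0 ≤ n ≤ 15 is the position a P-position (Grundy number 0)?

G(0) = 0
G(1) = mex{} = 0
G(2) = mex{} = 0
G(3) = mex{} = 0
G(4) = mex{} = 0
G(5) = mex{} = 0
G(6) = mex{} = 0
G(7) = mex{} = 0
G(8) = mex{0} = 1
G(9) = mex{0} = 1
G(10) = mex{0,0} = 1
G(11) = mex{0,0,0} = 1
G(12) = mex{0,0,0} = 1
G(13) = mex{0,0,0} = 1
G(14) = mex{0,0,0} = 1
G(15) = mex{0,0,0} = 1
P-positions are exactly the n with G(n) = 0.

0, 1, 2, 3, 4, 5, 6, 7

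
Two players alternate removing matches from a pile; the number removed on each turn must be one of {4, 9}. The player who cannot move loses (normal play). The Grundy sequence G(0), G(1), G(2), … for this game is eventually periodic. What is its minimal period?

13

n :  0  1  2  3  4  5  6  7  8  9 10 11 12 13 14 15 16 17 18 19 20 21 22 23 24 25 26 27
G :  0  0  0  0  1  1  1  1  0  2  2  2  1  0  0  0  0  1  1  1  1  0  2  2  2  1  0  0
G(n+13) = G(n) holds for n = 0,…,8 (a full window of length max(S) = 9), so the sequence is purely periodic with period 13.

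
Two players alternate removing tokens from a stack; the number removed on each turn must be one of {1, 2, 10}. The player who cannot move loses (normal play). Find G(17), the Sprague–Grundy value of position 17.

G(0) = 0
G(1) = mex{0} = 1
G(2) = mex{1,0} = 2
G(3) = mex{2,1} = 0
G(4) = mex{0,2} = 1
G(5) = mex{1,0} = 2
G(6) = mex{2,1} = 0
G(7) = mex{0,2} = 1
G(8) = mex{1,0} = 2
G(9) = mex{2,1} = 0
G(10) = mex{0,2,0} = 1
G(11) = mex{1,0,1} = 2
G(12) = mex{2,1,2} = 0
G(13) = mex{0,2,0} = 1
G(14) = mex{1,0,1} = 2
G(15) = mex{2,1,2} = 0
G(16) = mex{0,2,0} = 1
G(17) = mex{1,0,1} = 2

2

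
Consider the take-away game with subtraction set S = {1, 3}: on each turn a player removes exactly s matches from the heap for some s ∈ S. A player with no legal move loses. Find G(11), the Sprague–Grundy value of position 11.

1

G(0) = 0
G(1) = mex{0} = 1
G(2) = mex{1} = 0
G(3) = mex{0,0} = 1
G(4) = mex{1,1} = 0
G(5) = mex{0,0} = 1
G(6) = mex{1,1} = 0
G(7) = mex{0,0} = 1
G(8) = mex{1,1} = 0
G(9) = mex{0,0} = 1
G(10) = mex{1,1} = 0
G(11) = mex{0,0} = 1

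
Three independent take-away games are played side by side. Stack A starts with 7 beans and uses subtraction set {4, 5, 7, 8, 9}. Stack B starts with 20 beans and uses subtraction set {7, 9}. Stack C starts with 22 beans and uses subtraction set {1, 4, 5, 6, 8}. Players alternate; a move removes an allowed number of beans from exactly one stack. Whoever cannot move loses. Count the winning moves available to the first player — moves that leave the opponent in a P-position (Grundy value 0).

Stack A, S = {4, 5, 7, 8, 9}:
n : 0 1 2 3 4 5 6 7
G : 0 0 0 0 1 1 1 1
G_A(7) = 1.
Stack B, S = {7, 9}:
n :  0  1  2  3  4  5  6  7  8  9 10 11 12 13 14 15 16 17 18 19 20
G :  0  0  0  0  0  0  0  1  1  1  1  1  1  1  2  2  0  0  0  0  0
G_B(20) = 0.
Stack C, S = {1, 4, 5, 6, 8}:
G(0) = 0
G(1) = mex{0} = 1
G(2) = mex{1} = 0
G(3) = mex{0} = 1
G(4) = mex{1,0} = 2
G(5) = mex{2,1,0} = 3
G(6) = mex{3,0,1,0} = 2
G(7) = mex{2,1,0,1} = 3
G(8) = mex{3,2,1,0,0} = 4
G(9) = mex{4,3,2,1,1} = 0
G(10) = mex{0,2,3,2,0} = 1
G(11) = mex{1,3,2,3,1} = 0
G(12) = mex{0,4,3,2,2} = 1
G(13) = mex{1,0,4,3,3} = 2
G(14) = mex{2,1,0,4,2} = 3
G(15) = mex{3,0,1,0,3} = 2
G(16) = mex{2,1,0,1,4} = 3
G(17) = mex{3,2,1,0,0} = 4
G(18) = mex{4,3,2,1,1} = 0
G(19) = mex{0,2,3,2,0} = 1
G(20) = mex{1,3,2,3,1} = 0
G(21) = mex{0,4,3,2,2} = 1
G(22) = mex{1,0,4,3,3} = 2
G_C(22) = 2.
Combined Grundy value = 1 ⊕ 0 ⊕ 2 = 3.
A winning move leaves total XOR = 0, i.e. changes one component's Grundy value g to g ⊕ X where X is the current total.
Stack A: need g' = 1⊕3 = 2. Options: 7−4→G=0, 7−5→G=0, 7−7→G=0. Hits: 0.
Stack B: need g' = 0⊕3 = 3. Options: 20−7→G=1, 20−9→G=1. Hits: 0.
Stack C: need g' = 2⊕3 = 1. Options: 22−1→G=1, 22−4→G=0, 22−5→G=4, 22−6→G=3, 22−8→G=3. Hits: 1.

1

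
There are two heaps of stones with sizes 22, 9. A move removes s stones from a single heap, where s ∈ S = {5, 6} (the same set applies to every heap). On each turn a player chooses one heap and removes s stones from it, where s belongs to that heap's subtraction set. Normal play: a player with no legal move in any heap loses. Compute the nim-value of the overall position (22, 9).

1

All heaps use S = {5, 6}:
G(0) = 0
G(1) = mex{} = 0
G(2) = mex{} = 0
G(3) = mex{} = 0
G(4) = mex{} = 0
G(5) = mex{0} = 1
G(6) = mex{0,0} = 1
G(7) = mex{0,0} = 1
G(8) = mex{0,0} = 1
G(9) = mex{0,0} = 1
G(10) = mex{1,0} = 2
G(11) = mex{1,1} = 0
G(12) = mex{1,1} = 0
G(13) = mex{1,1} = 0
G(14) = mex{1,1} = 0
G(15) = mex{2,1} = 0
G(16) = mex{0,2} = 1
G(17) = mex{0,0} = 1
G(18) = mex{0,0} = 1
G(19) = mex{0,0} = 1
G(20) = mex{0,0} = 1
G(21) = mex{1,0} = 2
G(22) = mex{1,1} = 0
Heap A: G(22) = 0.
Heap B: G(9) = 1.
Combined Grundy value = 0 ⊕ 1 = 1.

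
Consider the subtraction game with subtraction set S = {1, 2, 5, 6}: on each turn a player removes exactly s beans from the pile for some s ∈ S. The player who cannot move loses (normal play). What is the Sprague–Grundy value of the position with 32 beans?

1

n :  0  1  2  3  4  5  6  7  8  9 10 11 12 13 14 15 16 17 18 19 20 21 22 23 24 25 26 27 28 29 30 31 32
G :  0  1  2  0  1  2  3  0  1  2  0  1  2  3  0  1  2  0  1  2  3  0  1  2  0  1  2  3  0  1  2  0  1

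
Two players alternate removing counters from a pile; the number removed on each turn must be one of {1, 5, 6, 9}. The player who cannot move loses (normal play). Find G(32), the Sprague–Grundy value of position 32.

2

n :  0  1  2  3  4  5  6  7  8  9 10 11 12 13 14 15 16 17 18 19 20 21 22 23 24 25 26 27 28 29 30 31 32
G :  0  1  0  1  0  1  2  3  2  3  2  3  0  1  0  1  0  1  2  3  2  3  2  3  0  1  0  1  0  1  2  3  2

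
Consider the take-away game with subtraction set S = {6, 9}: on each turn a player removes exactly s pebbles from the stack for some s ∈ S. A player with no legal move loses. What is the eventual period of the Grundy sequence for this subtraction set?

n :  0  1  2  3  4  5  6  7  8  9 10 11 12 13 14 15 16 17 18 19 20 21 22 23 24 25 26 27 28 29 30 31
G :  0  0  0  0  0  0  1  1  1  1  1  1  2  2  2  0  0  0  0  0  0  1  1  1  1  1  1  2  2  2  0  0
G(n+15) = G(n) holds for n = 0,…,8 (a full window of length max(S) = 9), so the sequence is purely periodic with period 15.

15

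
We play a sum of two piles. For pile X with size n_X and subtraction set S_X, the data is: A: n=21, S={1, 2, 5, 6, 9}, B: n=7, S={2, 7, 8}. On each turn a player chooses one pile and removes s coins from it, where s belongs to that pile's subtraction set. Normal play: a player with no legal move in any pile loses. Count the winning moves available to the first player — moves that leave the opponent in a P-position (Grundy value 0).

Pile A, S = {1, 2, 5, 6, 9}:
G(0) = 0
G(1) = mex{0} = 1
G(2) = mex{1,0} = 2
G(3) = mex{2,1} = 0
G(4) = mex{0,2} = 1
G(5) = mex{1,0,0} = 2
G(6) = mex{2,1,1,0} = 3
G(7) = mex{3,2,2,1} = 0
G(8) = mex{0,3,0,2} = 1
G(9) = mex{1,0,1,0,0} = 2
G(10) = mex{2,1,2,1,1} = 0
G(11) = mex{0,2,3,2,2} = 1
G(12) = mex{1,0,0,3,0} = 2
G(13) = mex{2,1,1,0,1} = 3
G(14) = mex{3,2,2,1,2} = 0
G(15) = mex{0,3,0,2,3} = 1
G(16) = mex{1,0,1,0,0} = 2
G(17) = mex{2,1,2,1,1} = 0
G(18) = mex{0,2,3,2,2} = 1
G(19) = mex{1,0,0,3,0} = 2
G(20) = mex{2,1,1,0,1} = 3
G(21) = mex{3,2,2,1,2} = 0
G_A(21) = 0.
Pile B, S = {2, 7, 8}:
G(0) = 0
G(1) = mex{} = 0
G(2) = mex{0} = 1
G(3) = mex{0} = 1
G(4) = mex{1} = 0
G(5) = mex{1} = 0
G(6) = mex{0} = 1
G(7) = mex{0,0} = 1
G_B(7) = 1.
Combined Grundy value = 0 ⊕ 1 = 1.
A winning move leaves total XOR = 0, i.e. changes one component's Grundy value g to g ⊕ X where X is the current total.
Pile A: need g' = 0⊕1 = 1. Options: 21−1→G=3, 21−2→G=2, 21−5→G=2, 21−6→G=1, 21−9→G=2. Hits: 1.
Pile B: need g' = 1⊕1 = 0. Options: 7−2→G=0, 7−7→G=0. Hits: 2.

3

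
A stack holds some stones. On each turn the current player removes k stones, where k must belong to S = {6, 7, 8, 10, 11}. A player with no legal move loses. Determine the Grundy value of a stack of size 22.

0

G(0) = 0
G(1) = mex{} = 0
G(2) = mex{} = 0
G(3) = mex{} = 0
G(4) = mex{} = 0
G(5) = mex{} = 0
G(6) = mex{0} = 1
G(7) = mex{0,0} = 1
G(8) = mex{0,0,0} = 1
G(9) = mex{0,0,0} = 1
G(10) = mex{0,0,0,0} = 1
G(11) = mex{0,0,0,0,0} = 1
G(12) = mex{1,0,0,0,0} = 2
G(13) = mex{1,1,0,0,0} = 2
G(14) = mex{1,1,1,0,0} = 2
G(15) = mex{1,1,1,0,0} = 2
G(16) = mex{1,1,1,1,0} = 2
G(17) = mex{1,1,1,1,1} = 0
G(18) = mex{2,1,1,1,1} = 0
G(19) = mex{2,2,1,1,1} = 0
G(20) = mex{2,2,2,1,1} = 0
G(21) = mex{2,2,2,1,1} = 0
G(22) = mex{2,2,2,2,1} = 0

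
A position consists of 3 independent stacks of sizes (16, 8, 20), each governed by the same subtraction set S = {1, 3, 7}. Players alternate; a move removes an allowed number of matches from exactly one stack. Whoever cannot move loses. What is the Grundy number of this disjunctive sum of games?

0

All stacks use S = {1, 3, 7}:
n :  0  1  2  3  4  5  6  7  8  9 10 11 12 13 14 15 16 17 18 19 20
G :  0  1  0  1  0  1  0  1  0  1  0  1  0  1  0  1  0  1  0  1  0
Stack A: G(16) = 0.
Stack B: G(8) = 0.
Stack C: G(20) = 0.
Combined Grundy value = 0 ⊕ 0 ⊕ 0 = 0.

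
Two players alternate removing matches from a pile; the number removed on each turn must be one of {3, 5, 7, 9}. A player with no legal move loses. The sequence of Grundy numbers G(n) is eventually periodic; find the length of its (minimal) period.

12

n :  0  1  2  3  4  5  6  7  8  9 10 11 12 13 14 15 16 17 18 19 20 21 22 23 24 25
G :  0  0  0  1  1  1  2  2  2  3  3  3  0  0  0  1  1  1  2  2  2  3  3  3  0  0
G(n+12) = G(n) holds for n = 0,…,8 (a full window of length max(S) = 9), so the sequence is purely periodic with period 12.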